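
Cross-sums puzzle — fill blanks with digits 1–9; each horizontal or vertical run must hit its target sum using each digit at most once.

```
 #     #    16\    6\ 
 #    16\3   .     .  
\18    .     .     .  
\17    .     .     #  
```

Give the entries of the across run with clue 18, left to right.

7, 6, 5

3 in 2 cells must be {1,2}; 17 in 2 cells must be {8,9}; 16 in 2 cells must be {7,9}.
The 17 across and the 16 down share only 9, so R3C1 = 9.
R3C2 = 17 − 9 = 8 completes the 17 across.
R2C1 = 16 − 9 = 7 completes the 16 down.
No cell is forced outright now. R2C3 can only be 2 or 5 (the digits allowed by both its 18 across and its 6 down). If R2C3 = 2: then R1C3 would have to be in {1,2} for the 3 across but in {4} for the 6 down — contradiction. So R2C3 = 5.
R1C3 = 6 − 5 = 1 completes the 6 down.
R2C2 = 18 − 12 = 6 completes the 18 across.
R1C2 = 3 − 1 = 2 completes the 3 across.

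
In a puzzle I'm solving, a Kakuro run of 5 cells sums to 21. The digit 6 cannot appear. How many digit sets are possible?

4

5 distinct digits from 1–9 sum between 15 and 35.
Dropping sets that contain 6.
Enumerating: {1,2,3,7,8}, {1,2,4,5,9}, {1,3,4,5,8}, {2,3,4,5,7}.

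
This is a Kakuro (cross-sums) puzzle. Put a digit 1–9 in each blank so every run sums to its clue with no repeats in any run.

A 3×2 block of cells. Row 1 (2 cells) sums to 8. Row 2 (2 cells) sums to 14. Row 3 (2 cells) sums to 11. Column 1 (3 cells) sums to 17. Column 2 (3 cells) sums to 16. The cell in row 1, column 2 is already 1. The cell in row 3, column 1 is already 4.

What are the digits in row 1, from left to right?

7 1

(1,1) = 8 − 1 = 7 completes the 8 across.
(2,1) = 17 − 11 = 6 completes the 17 down.
(2,2) = 14 − 6 = 8 completes the 14 across.
(3,2) = 11 − 4 = 7 completes the 11 across.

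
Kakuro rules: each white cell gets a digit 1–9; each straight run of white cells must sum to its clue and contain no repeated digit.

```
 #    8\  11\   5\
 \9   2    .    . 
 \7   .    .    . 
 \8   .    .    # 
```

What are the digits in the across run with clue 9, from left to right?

2 6 1

7 in 3 cells must be {1,2,4}.
Given what's placed, R2C1 must be 1 to fit the 7 across and 8 down.
R3C1 = 8 − 3 = 5 completes the 8 down.
R3C2 = 8 − 5 = 3 completes the 8 across.
R2C2 = 2: the only remaining digit allowed by both the 7 across and the 11 down.
R2C3 = 7 − 3 = 4 completes the 7 across.
R1C2 = 11 − 5 = 6 completes the 11 down.
R1C3 = 9 − 8 = 1 completes the 9 across.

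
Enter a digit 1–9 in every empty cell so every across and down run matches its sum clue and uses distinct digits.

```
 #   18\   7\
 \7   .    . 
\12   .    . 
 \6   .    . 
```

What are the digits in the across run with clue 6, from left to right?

4 2

7 in 3 cells must be {1,2,4}.
The 12 across and the 7 down share only 4, so R2C2 = 4.
R2C1 = 12 − 4 = 8 completes the 12 across.
Nothing is forced directly, so branch on R1C2, whose candidates are 1 or 2. If R1C2 = 2: then R1C1 would have to be in {5} for the 7 across but in {1,3,4,6,7,9} for the 18 down — contradiction. So R1C2 = 1.
R1C1 = 7 − 1 = 6 completes the 7 across.
R3C1 = 18 − 14 = 4 completes the 18 down.
R3C2 = 6 − 4 = 2 completes the 6 across.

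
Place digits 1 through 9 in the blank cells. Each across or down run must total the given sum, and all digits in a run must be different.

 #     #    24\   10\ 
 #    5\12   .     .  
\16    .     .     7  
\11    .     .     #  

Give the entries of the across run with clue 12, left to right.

9, 3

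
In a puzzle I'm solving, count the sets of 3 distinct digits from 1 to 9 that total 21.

3 distinct digits from 1–9 sum between 6 and 24.
Enumerating: {4,8,9}, {5,7,9}, {6,7,8}.

3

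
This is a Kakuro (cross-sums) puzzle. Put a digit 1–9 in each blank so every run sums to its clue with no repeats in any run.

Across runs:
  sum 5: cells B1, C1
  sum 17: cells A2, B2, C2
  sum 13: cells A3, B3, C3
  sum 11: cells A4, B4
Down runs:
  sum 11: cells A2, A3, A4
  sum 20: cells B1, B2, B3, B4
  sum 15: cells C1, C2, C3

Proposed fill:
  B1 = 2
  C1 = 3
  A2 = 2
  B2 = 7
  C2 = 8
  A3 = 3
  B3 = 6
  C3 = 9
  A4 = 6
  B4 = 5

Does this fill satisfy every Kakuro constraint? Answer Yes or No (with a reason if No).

No — the down run C1–C3 sums to 20, not 15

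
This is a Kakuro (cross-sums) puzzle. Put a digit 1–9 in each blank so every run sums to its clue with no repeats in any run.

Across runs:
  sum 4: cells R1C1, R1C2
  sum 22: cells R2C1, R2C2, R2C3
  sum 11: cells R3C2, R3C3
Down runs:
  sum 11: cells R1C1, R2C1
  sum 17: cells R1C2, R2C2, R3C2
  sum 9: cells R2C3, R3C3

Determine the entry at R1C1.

4 in 2 cells must be {1,3}.
The 4 across and the 11 down share only 3, so R1C1 = 3.
R1C2 = 4 − 3 = 1 completes the 4 across.
R2C1 = 11 − 3 = 8 completes the 11 down.
R2C2 = 9: the only remaining digit allowed by both the 22 across and the 17 down.
R2C3 = 22 − 17 = 5 completes the 22 across.
R3C2 = 17 − 10 = 7 completes the 17 down.
R3C3 = 11 − 7 = 4 completes the 11 across.

3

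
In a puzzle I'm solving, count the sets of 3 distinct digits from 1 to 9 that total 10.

4

3 distinct digits from 1–9 sum between 6 and 24.
Enumerating: {1,2,7}, {1,3,6}, {1,4,5}, {2,3,5}.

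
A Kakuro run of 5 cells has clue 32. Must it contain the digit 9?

Yes

Every partition of 32 into 5 distinct digits includes 9: {2,6,7,8,9}, {3,5,7,8,9}, {4,5,6,8,9}.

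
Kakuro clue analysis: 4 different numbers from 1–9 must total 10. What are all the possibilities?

{1,2,3,4}

4 distinct digits from 1–9 sum between 10 and 30.
Only one set works: {1,2,3,4}.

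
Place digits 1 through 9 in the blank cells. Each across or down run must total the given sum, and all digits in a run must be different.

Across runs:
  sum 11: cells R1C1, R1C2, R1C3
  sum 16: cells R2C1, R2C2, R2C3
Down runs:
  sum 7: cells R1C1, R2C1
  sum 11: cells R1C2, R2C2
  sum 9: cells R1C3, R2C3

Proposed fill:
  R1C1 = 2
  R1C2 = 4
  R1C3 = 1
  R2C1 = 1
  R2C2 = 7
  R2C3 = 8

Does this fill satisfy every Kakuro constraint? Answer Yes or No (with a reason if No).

No — the down run R1C1–R2C1 sums to 3, not 7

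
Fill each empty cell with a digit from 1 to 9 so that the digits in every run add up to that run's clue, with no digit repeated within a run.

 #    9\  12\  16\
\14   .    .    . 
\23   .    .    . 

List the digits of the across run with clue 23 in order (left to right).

23 in 3 cells must be {6,8,9}; 16 in 2 cells must be {7,9}.
The 23 across and the 16 down share only 9, so R2C3 = 9.
R1C3 = 16 − 9 = 7 completes the 16 down.
Given what's placed, R2C2 must be 8 to fit the 23 across and 12 down.
R1C2 = 12 − 8 = 4 completes the 12 down.
R2C1 = 23 − 17 = 6 completes the 23 across.
R1C1 = 14 − 11 = 3 completes the 14 across.

6 8 9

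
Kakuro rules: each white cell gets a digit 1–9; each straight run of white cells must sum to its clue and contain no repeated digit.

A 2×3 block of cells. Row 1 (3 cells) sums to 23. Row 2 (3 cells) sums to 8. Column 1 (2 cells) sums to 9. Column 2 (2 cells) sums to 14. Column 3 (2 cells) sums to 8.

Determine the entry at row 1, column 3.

6

23 in 3 cells must be {6,8,9}.
The 23 across and the 8 down share only 6, so (1,3) = 6.
The 8 across and the 14 down share only 5, so (2,2) = 5.
(2,3) = 8 − 6 = 2 completes the 8 down.
(1,1) = 8: the only remaining digit allowed by both the 23 across and the 9 down.
(1,2) = 23 − 14 = 9 completes the 23 across.
(2,1) = 8 − 7 = 1 completes the 8 across.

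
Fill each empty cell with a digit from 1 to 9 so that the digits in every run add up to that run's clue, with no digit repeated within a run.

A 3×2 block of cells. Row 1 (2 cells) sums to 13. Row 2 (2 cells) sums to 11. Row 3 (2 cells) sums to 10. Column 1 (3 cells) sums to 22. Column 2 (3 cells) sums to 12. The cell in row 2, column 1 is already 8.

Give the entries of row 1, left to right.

(2,2) = 11 − 8 = 3 completes the 11 across.
Given what's placed, (3,1) must be 9 to fit the 10 across and 22 down.
(3,2) = 10 − 9 = 1 completes the 10 across.
(1,1) = 22 − 17 = 5 completes the 22 down.
(1,2) = 13 − 5 = 8 completes the 13 across.

5 8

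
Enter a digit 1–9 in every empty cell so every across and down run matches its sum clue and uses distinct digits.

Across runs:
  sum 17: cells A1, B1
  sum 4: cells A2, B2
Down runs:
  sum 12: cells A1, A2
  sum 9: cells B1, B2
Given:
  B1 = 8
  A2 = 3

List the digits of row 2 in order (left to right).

3 1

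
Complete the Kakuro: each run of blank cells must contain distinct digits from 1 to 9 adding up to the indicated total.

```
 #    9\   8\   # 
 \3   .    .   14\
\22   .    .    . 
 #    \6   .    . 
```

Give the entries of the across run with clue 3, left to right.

3 in 2 cells must be {1,2}.
The 22 across and the 8 down share only 5, so R2C2 = 5.
Intersecting the 6 across with the 14 down forces R3C3 = 5.
R2C1 = 8: the only remaining digit allowed by both the 22 across and the 9 down.
R2C3 = 22 − 13 = 9 completes the 22 across.
R3C2 = 6 − 5 = 1 completes the 6 across.
R1C1 = 9 − 8 = 1 completes the 9 down.
R1C2 = 3 − 1 = 2 completes the 3 across.

1 2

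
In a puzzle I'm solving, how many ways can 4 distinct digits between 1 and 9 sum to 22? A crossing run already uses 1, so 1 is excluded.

8

4 distinct digits from 1–9 sum between 10 and 30.
Dropping sets that contain 1.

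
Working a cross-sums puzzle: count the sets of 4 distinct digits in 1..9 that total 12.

2

4 distinct digits from 1–9 sum between 10 and 30.
Enumerating: {1,2,3,6}, {1,2,4,5}.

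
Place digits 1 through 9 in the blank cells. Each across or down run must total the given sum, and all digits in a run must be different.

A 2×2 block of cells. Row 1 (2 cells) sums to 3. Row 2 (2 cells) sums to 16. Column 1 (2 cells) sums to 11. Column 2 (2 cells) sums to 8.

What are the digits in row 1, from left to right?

2, 1

3 in 2 cells must be {1,2}; 16 in 2 cells must be {7,9}.
The 3 across and the 11 down share only 2, so (1,1) = 2.
(1,2) = 3 − 2 = 1 completes the 3 across.
(2,1) = 11 − 2 = 9 completes the 11 down.
(2,2) = 16 − 9 = 7 completes the 16 across.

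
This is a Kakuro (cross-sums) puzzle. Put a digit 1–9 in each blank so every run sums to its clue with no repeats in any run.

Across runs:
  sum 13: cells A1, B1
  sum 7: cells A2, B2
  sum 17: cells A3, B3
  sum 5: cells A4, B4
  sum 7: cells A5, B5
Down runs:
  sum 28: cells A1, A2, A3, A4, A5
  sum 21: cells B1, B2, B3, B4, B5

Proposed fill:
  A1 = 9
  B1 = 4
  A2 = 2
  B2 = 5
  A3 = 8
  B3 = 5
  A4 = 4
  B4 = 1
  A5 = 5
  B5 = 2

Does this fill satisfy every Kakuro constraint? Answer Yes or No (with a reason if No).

No — the down run B1–B5 sums to 17, not 21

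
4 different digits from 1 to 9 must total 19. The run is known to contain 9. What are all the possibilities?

{1,2,7,9}; {1,3,6,9}; {1,4,5,9}; {2,3,5,9}

4 distinct digits from 1–9 sum between 10 and 30.
Keeping only sets containing 9.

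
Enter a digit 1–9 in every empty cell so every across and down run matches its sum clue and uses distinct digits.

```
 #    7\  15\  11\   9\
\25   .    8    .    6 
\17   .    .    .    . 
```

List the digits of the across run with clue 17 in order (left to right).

5 7 2 3

R2C2 = 15 − 8 = 7 completes the 15 down.
R2C4 = 9 − 6 = 3 completes the 9 down.
No cell is forced outright now. R1C1 can only be 2 or 4 (the digits allowed by both its 25 across and its 7 down). If R1C1 = 4: that forces R1C3 = 7, after which R2C1 would have to be in {1,2,5,6} for the 17 across but in {3} for the 7 down — contradiction. So R1C1 = 2.
R1C3 = 25 − 16 = 9 completes the 25 across.
R2C1 = 7 − 2 = 5 completes the 7 down.
R2C3 = 17 − 15 = 2 completes the 17 across.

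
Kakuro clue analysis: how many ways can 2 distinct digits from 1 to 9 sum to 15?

2 distinct digits from 1–9 sum between 3 and 17.
Enumerating: {6,9}, {7,8}.

2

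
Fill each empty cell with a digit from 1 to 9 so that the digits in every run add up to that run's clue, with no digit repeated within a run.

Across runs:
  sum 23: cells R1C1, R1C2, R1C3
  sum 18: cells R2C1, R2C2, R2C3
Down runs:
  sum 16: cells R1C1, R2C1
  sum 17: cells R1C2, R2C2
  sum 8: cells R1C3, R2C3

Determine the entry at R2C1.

23 in 3 cells must be {6,8,9}; 16 in 2 cells must be {7,9}; 17 in 2 cells must be {8,9}.
The 23 across and the 16 down share only 9, so R1C1 = 9.
Given what's placed, R1C2 must be 8 to fit the 23 across and 17 down.
R1C3 = 23 − 17 = 6 completes the 23 across.
R2C1 = 16 − 9 = 7 completes the 16 down.
R2C2 = 17 − 8 = 9 completes the 17 down.
R2C3 = 18 − 16 = 2 completes the 18 across.

7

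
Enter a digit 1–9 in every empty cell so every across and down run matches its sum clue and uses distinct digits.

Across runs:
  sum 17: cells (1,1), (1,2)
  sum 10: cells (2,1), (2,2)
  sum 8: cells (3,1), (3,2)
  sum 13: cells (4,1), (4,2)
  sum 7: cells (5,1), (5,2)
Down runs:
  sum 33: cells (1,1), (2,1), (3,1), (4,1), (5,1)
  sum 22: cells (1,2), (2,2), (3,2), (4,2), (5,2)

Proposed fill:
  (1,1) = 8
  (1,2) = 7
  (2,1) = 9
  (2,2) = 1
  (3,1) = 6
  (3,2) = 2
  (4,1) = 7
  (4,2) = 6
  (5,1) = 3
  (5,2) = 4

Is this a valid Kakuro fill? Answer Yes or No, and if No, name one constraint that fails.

No — the across run (1,1)–(1,2) sums to 15, not 17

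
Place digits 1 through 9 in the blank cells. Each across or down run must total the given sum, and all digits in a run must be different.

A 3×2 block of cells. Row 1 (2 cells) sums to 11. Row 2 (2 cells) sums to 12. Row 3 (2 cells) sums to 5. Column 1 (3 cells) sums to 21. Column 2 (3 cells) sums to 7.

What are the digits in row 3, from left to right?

7 in 3 cells must be {1,2,4}.
The 12 across and the 7 down share only 4, so (2,2) = 4.
The 5 across and the 21 down share only 4, so (3,1) = 4.
(3,2) = 5 − 4 = 1 completes the 5 across.
(1,2) = 7 − 5 = 2 completes the 7 down.
(2,1) = 12 − 4 = 8 completes the 12 across.
(1,1) = 11 − 2 = 9 completes the 11 across.

4, 1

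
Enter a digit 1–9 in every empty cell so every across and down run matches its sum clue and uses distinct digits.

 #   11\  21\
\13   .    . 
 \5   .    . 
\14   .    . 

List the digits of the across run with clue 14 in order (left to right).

6 8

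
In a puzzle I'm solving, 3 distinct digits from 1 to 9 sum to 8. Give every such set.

3 distinct digits from 1–9 sum between 6 and 24.

{1,2,5}; {1,3,4}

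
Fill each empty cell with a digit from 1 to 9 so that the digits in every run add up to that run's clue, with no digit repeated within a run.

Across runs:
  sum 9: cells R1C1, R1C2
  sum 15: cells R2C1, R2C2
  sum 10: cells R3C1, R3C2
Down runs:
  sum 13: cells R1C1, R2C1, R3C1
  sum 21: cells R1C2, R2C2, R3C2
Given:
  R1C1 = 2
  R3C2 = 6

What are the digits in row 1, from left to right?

R1C2 = 9 − 2 = 7 completes the 9 across.
R2C2 = 21 − 13 = 8 completes the 21 down.
R3C1 = 10 − 6 = 4 completes the 10 across.
R2C1 = 15 − 8 = 7 completes the 15 across.

2, 7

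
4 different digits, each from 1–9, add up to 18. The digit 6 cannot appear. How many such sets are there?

4 distinct digits from 1–9 sum between 10 and 30.
Dropping sets that contain 6.
Enumerating: {1,2,7,8}, {1,3,5,9}, {1,4,5,8}, {2,3,4,9}, {2,3,5,8}, {2,4,5,7}.

6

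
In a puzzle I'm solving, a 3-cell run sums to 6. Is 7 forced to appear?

No

The only way to make 6 from 3 distinct digits is {1,2,3}, which does not contain 7.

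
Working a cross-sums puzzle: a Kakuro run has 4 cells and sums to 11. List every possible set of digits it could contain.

{1,2,3,5}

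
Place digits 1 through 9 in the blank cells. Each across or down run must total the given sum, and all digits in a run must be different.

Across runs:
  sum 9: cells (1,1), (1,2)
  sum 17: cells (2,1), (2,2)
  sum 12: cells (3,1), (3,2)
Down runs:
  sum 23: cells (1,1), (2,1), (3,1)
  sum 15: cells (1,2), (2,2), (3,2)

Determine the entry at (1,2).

17 in 2 cells must be {8,9}; 23 in 3 cells must be {6,8,9}.
Nothing is forced directly, so branch on (2,1), whose candidates are 8 or 9. If (2,1) = 8: that forces (1,1) = 6, (1,2) = 3, after which (2,2) would have to be in {9} for the 17 across but in {4,5,7,8} for the 15 down — contradiction. So (2,1) = 9.
(2,2) = 17 − 9 = 8 completes the 17 across.
Given what's placed, (3,1) must be 8 to fit the 12 across and 23 down.
(3,2) = 12 − 8 = 4 completes the 12 across.
(1,1) = 23 − 17 = 6 completes the 23 down.
(1,2) = 9 − 6 = 3 completes the 9 across.

3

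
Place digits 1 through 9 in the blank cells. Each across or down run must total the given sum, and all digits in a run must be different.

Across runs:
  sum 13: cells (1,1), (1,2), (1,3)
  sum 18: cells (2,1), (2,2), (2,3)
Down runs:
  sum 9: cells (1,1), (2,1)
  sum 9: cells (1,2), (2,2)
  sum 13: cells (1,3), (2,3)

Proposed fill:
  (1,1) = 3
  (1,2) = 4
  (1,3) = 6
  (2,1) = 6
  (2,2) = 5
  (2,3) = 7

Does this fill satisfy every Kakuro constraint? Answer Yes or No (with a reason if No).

Across: 3+4+6=13; 6+5+7=18. Down: 3+6=9; 4+5=9; 6+7=13. No digit repeats within any run.

Yes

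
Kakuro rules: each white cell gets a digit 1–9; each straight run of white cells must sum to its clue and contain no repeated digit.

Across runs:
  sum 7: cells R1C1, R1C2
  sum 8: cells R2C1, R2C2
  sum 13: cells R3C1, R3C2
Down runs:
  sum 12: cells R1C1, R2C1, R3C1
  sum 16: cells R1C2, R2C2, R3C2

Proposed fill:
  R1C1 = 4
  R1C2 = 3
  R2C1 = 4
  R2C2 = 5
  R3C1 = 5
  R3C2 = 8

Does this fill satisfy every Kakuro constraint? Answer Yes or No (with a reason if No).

No — the across run R2C1–R2C2 sums to 9, not 8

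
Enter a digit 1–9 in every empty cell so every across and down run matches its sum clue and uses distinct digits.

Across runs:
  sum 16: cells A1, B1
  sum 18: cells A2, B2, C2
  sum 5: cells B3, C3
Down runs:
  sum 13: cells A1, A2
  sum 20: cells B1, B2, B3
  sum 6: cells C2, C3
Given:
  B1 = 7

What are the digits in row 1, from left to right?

16 in 2 cells must be {7,9}.
A1 = 16 − 7 = 9 completes the 16 across.
A2 = 13 − 9 = 4 completes the 13 down.
C2 = 5: the only remaining digit allowed by both the 18 across and the 6 down.
Given what's placed, B3 must be 4 to fit the 5 across and 20 down.
C3 = 5 − 4 = 1 completes the 5 across.
B2 = 18 − 9 = 9 completes the 18 across.

9 7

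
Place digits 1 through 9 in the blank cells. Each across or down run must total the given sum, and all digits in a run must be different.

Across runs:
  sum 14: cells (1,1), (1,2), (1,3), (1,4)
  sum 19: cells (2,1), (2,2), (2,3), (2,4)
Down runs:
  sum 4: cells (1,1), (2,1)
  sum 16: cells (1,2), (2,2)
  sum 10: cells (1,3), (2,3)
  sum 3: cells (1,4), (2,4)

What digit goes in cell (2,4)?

4 in 2 cells must be {1,3}; 16 in 2 cells must be {7,9}; 3 in 2 cells must be {1,2}.
Only 7 fits (1,2) under both its across sum 14 and down sum 16.
(2,2) = 16 − 7 = 9 completes the 16 down.
Given what's placed, (1,1) must be 1 to fit the 14 across and 4 down.
(1,4) = 2: the only remaining digit allowed by both the 14 across and the 3 down.
(2,1) = 4 − 1 = 3 completes the 4 down.
(2,4) = 3 − 2 = 1 completes the 3 down.

1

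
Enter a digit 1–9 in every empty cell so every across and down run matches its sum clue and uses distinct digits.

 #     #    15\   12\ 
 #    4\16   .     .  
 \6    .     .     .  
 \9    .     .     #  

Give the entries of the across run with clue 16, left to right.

16 in 2 cells must be {7,9}; 6 in 3 cells must be {1,2,3}; 4 in 2 cells must be {1,3}.
The 6 across and the 12 down share only 3, so R2C3 = 3.
R1C3 = 12 − 3 = 9 completes the 12 down.
R2C1 = 1: the only remaining digit allowed by both the 6 across and the 4 down.
R2C2 = 6 − 4 = 2 completes the 6 across.
R3C1 = 4 − 1 = 3 completes the 4 down.
R3C2 = 9 − 3 = 6 completes the 9 across.
R1C2 = 16 − 9 = 7 completes the 16 across.

7, 9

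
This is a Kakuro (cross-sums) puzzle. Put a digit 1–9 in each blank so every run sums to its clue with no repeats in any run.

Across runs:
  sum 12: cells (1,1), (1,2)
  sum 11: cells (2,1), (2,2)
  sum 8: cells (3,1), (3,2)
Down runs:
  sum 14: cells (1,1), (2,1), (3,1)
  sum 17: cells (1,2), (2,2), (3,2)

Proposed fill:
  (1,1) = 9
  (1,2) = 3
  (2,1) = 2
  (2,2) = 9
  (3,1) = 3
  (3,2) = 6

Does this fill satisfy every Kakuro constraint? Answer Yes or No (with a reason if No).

No — the across run (3,1)–(3,2) sums to 9, not 8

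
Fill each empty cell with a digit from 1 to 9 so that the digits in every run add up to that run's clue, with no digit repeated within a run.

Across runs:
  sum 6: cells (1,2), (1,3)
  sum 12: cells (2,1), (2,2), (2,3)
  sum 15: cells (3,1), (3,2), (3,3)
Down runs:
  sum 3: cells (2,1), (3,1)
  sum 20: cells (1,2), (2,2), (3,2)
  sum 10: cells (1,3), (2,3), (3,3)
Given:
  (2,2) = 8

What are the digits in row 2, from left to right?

1 8 3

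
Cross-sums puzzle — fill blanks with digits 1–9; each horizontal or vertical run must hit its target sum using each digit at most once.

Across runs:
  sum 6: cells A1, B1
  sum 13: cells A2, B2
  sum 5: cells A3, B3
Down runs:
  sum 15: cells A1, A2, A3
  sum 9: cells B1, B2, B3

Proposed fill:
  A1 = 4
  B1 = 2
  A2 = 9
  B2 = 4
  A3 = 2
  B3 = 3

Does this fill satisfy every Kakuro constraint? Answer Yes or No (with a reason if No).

Across: 4+2=6; 9+4=13; 2+3=5. Down: 4+9+2=15; 2+4+3=9. No digit repeats within any run.

Yes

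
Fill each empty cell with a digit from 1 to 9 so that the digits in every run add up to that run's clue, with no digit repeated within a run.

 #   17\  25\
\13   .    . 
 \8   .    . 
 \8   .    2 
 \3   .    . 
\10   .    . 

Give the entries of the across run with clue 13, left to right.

5, 8

3 in 2 cells must be {1,2}.
R3C1 = 8 − 2 = 6 completes the 8 across.
Given what's placed, R4C2 must be 1 to fit the 3 across and 25 down.
Given what's placed, R1C1 must be 5 to fit the 13 across and 17 down.
R1C2 = 13 − 5 = 8 completes the 13 across.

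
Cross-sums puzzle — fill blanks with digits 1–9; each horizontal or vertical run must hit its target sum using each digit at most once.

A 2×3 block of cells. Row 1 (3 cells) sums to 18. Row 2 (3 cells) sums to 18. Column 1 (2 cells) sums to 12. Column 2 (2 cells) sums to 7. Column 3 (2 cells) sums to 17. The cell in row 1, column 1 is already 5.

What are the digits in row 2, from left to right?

7, 3, 8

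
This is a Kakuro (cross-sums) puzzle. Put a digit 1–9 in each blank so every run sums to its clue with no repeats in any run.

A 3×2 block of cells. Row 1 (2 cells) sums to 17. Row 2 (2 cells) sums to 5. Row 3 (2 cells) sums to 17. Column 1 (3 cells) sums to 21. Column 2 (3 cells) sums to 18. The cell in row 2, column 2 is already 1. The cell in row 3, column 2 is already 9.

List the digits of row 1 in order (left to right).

9 8

17 in 2 cells must be {8,9}.
(1,2) = 18 − 10 = 8 completes the 18 down.
(2,1) = 5 − 1 = 4 completes the 5 across.
(3,1) = 17 − 9 = 8 completes the 17 across.
(1,1) = 17 − 8 = 9 completes the 17 across.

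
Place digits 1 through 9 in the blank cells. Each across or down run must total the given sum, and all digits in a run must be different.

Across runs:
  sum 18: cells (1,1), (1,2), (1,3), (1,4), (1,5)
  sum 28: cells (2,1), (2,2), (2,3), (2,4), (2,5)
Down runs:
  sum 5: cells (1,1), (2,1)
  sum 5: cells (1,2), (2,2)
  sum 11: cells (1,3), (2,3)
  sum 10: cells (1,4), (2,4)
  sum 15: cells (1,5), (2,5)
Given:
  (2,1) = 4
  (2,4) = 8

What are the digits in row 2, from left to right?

(1,1) = 5 − 4 = 1 completes the 5 down.
(1,4) = 10 − 8 = 2 completes the 10 down.
No cell is forced outright now. (1,2) can only be 3 or 4 (the digits allowed by both its 18 across and its 5 down). If (1,2) = 3: that forces (2,2) = 2, (2,5) = 9, after which (1,5) would have to be in {4,5,7,8} for the 18 across but in {6} for the 15 down — contradiction. So (1,2) = 4.
(2,2) = 5 − 4 = 1 completes the 5 down.
Nothing is forced directly, so branch on (2,3), whose candidates are 6 or 9. If (2,3) = 9: then (1,3) would have to be in {3,5,6,8} for the 18 across but in {2} for the 11 down — contradiction. So (2,3) = 6.
(1,3) = 11 − 6 = 5 completes the 11 down.
(1,5) = 18 − 12 = 6 completes the 18 across.
(2,5) = 28 − 19 = 9 completes the 28 across.

4, 1, 6, 8, 9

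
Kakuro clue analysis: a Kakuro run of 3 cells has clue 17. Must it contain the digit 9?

Counterexample: {2,7,8} sums to 17 without using 9.

No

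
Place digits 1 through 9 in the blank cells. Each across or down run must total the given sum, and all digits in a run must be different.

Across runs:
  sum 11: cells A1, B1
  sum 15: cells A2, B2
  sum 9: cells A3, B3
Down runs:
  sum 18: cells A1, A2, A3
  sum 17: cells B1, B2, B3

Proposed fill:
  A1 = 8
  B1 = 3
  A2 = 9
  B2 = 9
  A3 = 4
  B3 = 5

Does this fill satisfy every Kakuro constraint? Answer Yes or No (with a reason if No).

No — the across run A2–B2 sums to 18, not 15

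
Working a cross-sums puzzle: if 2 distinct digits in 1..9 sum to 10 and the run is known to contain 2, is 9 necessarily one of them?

The only way to make 10 from 2 distinct digits under that restriction is {2,8}, which does not contain 9.

No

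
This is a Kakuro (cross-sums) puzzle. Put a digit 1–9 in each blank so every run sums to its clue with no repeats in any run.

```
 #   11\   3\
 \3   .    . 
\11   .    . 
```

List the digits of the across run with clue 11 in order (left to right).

9 2

3 in 2 cells must be {1,2}.
The 3 across and the 11 down share only 2, so R1C1 = 2.
R1C2 = 3 − 2 = 1 completes the 3 across.
R2C1 = 11 − 2 = 9 completes the 11 down.
R2C2 = 11 − 9 = 2 completes the 11 across.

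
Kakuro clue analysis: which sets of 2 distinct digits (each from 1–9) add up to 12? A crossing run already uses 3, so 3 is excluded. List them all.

2 distinct digits from 1–9 sum between 3 and 17.
Dropping sets that contain 3.

{4,8}; {5,7}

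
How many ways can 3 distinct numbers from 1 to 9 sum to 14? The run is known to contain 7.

3 distinct digits from 1–9 sum between 6 and 24.
Keeping only sets containing 7.
Enumerating: {1,6,7}, {2,5,7}, {3,4,7}.

3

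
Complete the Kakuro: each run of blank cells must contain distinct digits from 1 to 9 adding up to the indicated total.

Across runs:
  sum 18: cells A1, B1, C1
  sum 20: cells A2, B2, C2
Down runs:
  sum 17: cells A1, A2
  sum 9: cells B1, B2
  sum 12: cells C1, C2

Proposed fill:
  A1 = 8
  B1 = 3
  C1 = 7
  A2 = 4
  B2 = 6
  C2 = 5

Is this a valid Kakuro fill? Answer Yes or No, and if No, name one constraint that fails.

No — the down run A1–A2 sums to 12, not 17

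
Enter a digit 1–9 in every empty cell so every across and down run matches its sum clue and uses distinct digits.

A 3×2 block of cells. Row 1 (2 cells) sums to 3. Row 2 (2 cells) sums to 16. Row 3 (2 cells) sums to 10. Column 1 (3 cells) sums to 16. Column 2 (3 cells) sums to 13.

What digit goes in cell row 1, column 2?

3 in 2 cells must be {1,2}; 16 in 2 cells must be {7,9}.
Nothing is forced directly, so branch on (2,1), whose candidates are 7 or 9. If (2,1) = 7: that forces (1,1) = 1, (1,2) = 2, after which (2,2) would have to be in {9} for the 16 across but in {3,4,5,6,7,8} for the 13 down — contradiction. So (2,1) = 9.
(2,2) = 16 − 9 = 7 completes the 16 across.
Nothing is forced directly, so branch on (1,1), whose candidates are 1 or 2. If (1,1) = 2: that forces (1,2) = 1, after which (3,1) would have to be in {1,2,3,4,6,7,8,9} for the 10 across but in {5} for the 16 down — contradiction. So (1,1) = 1.
(1,2) = 3 − 1 = 2 completes the 3 across.
(3,1) = 16 − 10 = 6 completes the 16 down.
(3,2) = 10 − 6 = 4 completes the 10 across.

2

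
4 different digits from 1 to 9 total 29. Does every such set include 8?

Yes

The only way to make 29 from 4 distinct digits is {5,7,8,9}, which contains 8.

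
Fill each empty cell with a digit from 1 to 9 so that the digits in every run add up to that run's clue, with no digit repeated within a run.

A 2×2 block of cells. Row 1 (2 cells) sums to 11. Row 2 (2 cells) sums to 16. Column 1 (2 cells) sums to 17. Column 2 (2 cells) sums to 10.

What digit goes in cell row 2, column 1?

9

16 in 2 cells must be {7,9}; 17 in 2 cells must be {8,9}.
The 16 across and the 17 down share only 9, so (2,1) = 9.
(2,2) = 16 − 9 = 7 completes the 16 across.
(1,1) = 17 − 9 = 8 completes the 17 down.
(1,2) = 11 − 8 = 3 completes the 11 across.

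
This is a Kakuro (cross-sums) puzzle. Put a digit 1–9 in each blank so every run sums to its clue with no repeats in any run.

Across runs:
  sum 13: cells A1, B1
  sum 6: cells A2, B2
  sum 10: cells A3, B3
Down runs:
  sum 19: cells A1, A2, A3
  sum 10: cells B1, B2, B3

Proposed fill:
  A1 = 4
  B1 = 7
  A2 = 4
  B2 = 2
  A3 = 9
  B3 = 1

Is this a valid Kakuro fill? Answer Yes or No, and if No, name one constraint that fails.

No — the down run A1–A3 sums to 17, not 19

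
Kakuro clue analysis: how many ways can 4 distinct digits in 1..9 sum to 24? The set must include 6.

4 distinct digits from 1–9 sum between 10 and 30.
Keeping only sets containing 6.
Enumerating: {1,6,8,9}, {2,6,7,9}, {3,6,7,8}, {4,5,6,9}.

4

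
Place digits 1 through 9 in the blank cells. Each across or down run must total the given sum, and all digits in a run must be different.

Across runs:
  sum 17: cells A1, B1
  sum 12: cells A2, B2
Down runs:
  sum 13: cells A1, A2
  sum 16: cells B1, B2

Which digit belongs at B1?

9

17 in 2 cells must be {8,9}; 16 in 2 cells must be {7,9}.
The 17 across and the 16 down share only 9, so B1 = 9.
B2 = 16 − 9 = 7 completes the 16 down.
A1 = 17 − 9 = 8 completes the 17 across.
A2 = 12 − 7 = 5 completes the 12 across.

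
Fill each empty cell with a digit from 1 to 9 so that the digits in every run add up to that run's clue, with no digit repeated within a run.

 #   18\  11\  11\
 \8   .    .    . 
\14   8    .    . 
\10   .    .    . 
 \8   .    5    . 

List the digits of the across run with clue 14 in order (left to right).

11 in 4 cells must be {1,2,3,5}.
No cell is forced outright now. R2C2 can only be 1 or 2 (the digits allowed by both its 14 across and its 11 down). If R2C2 = 2: then R2C3 would have to be in {4} for the 14 across but in {1,2,3,5} for the 11 down — contradiction. So R2C2 = 1.
R2C3 = 14 − 9 = 5 completes the 14 across.

8, 1, 5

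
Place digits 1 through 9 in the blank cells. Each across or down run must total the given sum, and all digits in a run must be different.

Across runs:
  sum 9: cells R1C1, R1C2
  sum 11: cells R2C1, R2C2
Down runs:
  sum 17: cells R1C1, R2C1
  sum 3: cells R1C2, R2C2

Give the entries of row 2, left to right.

9 2

17 in 2 cells must be {8,9}; 3 in 2 cells must be {1,2}.
The 9 across and the 17 down share only 8, so R1C1 = 8.
R1C2 = 9 − 8 = 1 completes the 9 across.
R2C1 = 17 − 8 = 9 completes the 17 down.
R2C2 = 11 − 9 = 2 completes the 11 across.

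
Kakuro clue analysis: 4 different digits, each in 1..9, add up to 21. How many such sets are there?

11

4 distinct digits from 1–9 sum between 10 and 30.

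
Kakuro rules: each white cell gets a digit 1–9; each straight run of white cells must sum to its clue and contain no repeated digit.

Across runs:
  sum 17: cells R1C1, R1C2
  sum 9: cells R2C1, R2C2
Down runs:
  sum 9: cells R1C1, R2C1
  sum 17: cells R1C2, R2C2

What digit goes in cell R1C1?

8

17 in 2 cells must be {8,9}.
The 17 across and the 9 down share only 8, so R1C1 = 8.
R1C2 = 17 − 8 = 9 completes the 17 across.
R2C1 = 9 − 8 = 1 completes the 9 down.
R2C2 = 9 − 1 = 8 completes the 9 across.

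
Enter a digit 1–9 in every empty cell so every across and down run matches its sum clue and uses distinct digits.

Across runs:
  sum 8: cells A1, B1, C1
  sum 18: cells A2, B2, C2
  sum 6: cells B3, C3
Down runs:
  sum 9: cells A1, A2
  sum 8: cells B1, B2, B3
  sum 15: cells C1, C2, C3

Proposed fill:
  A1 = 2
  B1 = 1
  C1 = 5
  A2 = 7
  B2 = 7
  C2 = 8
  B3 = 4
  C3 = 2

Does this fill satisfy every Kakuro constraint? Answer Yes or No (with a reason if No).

No — the across run A2–C2 sums to 22, not 18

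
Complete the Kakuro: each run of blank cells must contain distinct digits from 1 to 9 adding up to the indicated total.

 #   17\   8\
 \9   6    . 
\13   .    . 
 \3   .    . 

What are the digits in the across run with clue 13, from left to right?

3 in 2 cells must be {1,2}.
R1C2 = 9 − 6 = 3 completes the 9 across.
R2C2 = 4: the only remaining digit allowed by both the 13 across and the 8 down.
R3C1 = 2: the only remaining digit allowed by both the 3 across and the 17 down.
R3C2 = 3 − 2 = 1 completes the 3 across.
R2C1 = 13 − 4 = 9 completes the 13 across.

9, 4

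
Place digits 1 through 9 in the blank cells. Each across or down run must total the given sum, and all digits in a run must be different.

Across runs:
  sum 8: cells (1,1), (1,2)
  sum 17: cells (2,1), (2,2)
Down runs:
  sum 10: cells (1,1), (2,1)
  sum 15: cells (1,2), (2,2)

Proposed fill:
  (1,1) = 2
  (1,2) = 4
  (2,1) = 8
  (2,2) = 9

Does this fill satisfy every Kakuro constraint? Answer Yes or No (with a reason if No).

No — the across run (1,1)–(1,2) sums to 6, not 8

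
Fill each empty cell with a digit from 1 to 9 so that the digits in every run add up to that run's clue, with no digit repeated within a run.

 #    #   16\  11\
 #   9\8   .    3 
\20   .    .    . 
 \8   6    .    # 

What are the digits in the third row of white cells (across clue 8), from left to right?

6 2

R1C2 = 8 − 3 = 5 completes the 8 across.
R2C1 = 9 − 6 = 3 completes the 9 down.
R2C3 = 11 − 3 = 8 completes the 11 down.
R3C2 = 8 − 6 = 2 completes the 8 across.
R2C2 = 20 − 11 = 9 completes the 20 across.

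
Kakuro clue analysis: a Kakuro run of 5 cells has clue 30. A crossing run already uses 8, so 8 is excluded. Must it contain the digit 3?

Yes

The only way to make 30 from 5 distinct digits under that restriction is {3,5,6,7,9}, which contains 3.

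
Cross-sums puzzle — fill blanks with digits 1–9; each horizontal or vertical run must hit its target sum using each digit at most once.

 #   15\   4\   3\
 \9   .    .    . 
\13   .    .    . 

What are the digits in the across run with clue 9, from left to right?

4 in 2 cells must be {1,3}; 3 in 2 cells must be {1,2}.
The 9 across and the 15 down share only 6, so R1C1 = 6.
Given what's placed, R1C2 must be 1 to fit the 9 across and 4 down.
R1C3 = 9 − 7 = 2 completes the 9 across.
R2C1 = 15 − 6 = 9 completes the 15 down.
R2C2 = 4 − 1 = 3 completes the 4 down.
R2C3 = 13 − 12 = 1 completes the 13 across.

6 1 2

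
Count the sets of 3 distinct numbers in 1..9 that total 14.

8

3 distinct digits from 1–9 sum between 6 and 24.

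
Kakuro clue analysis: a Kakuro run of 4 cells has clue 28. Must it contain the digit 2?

No

Counterexample: {4,7,8,9} sums to 28 without using 2.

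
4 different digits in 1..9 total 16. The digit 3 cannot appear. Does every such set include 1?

Yes

Every partition of 16 into 4 distinct digits under that restriction includes 1: {1,2,4,9}, {1,2,5,8}, {1,2,6,7}, {1,4,5,6}.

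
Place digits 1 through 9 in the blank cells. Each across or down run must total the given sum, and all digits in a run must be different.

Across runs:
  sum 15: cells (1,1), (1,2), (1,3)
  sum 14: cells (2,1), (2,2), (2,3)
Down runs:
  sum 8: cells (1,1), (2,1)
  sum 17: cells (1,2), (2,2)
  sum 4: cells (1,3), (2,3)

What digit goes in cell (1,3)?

1

17 in 2 cells must be {8,9}; 4 in 2 cells must be {1,3}.
Nothing is forced directly, so branch on (1,2), whose candidates are 8 or 9. If (1,2) = 9: that forces (1,3) = 1, (2,2) = 8, after which (2,3) would have to be in {1,2,4,5} for the 14 across but in {3} for the 4 down — contradiction. So (1,2) = 8.
(2,2) = 17 − 8 = 9 completes the 17 down.
Nothing is forced directly, so branch on (1,3), whose candidates are 1 or 3. If (1,3) = 3: then (1,1) would have to be in {4} for the 15 across but in {1,2,3,5,6,7} for the 8 down — contradiction. So (1,3) = 1.
(1,1) = 15 − 9 = 6 completes the 15 across.
(2,1) = 8 − 6 = 2 completes the 8 down.
(2,3) = 14 − 11 = 3 completes the 14 across.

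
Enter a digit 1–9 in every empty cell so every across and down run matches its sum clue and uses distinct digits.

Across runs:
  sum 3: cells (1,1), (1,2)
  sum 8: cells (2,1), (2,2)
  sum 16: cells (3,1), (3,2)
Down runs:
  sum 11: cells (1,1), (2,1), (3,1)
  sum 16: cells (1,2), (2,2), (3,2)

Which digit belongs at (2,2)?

5

3 in 2 cells must be {1,2}; 16 in 2 cells must be {7,9}.
The 16 across and the 11 down share only 7, so (3,1) = 7.
(3,2) = 16 − 7 = 9 completes the 16 across.
Given what's placed, (1,1) must be 1 to fit the 3 across and 11 down.
(1,2) = 3 − 1 = 2 completes the 3 across.
(2,1) = 11 − 8 = 3 completes the 11 down.
(2,2) = 8 − 3 = 5 completes the 8 across.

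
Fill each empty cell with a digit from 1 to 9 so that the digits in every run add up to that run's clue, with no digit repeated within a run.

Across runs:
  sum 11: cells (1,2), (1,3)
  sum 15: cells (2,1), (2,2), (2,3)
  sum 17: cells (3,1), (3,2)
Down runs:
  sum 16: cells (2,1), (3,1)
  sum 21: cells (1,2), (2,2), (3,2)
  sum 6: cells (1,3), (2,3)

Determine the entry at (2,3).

2

17 in 2 cells must be {8,9}; 16 in 2 cells must be {7,9}.
The 17 across and the 16 down share only 9, so (3,1) = 9.
(3,2) = 17 − 9 = 8 completes the 17 across.
(2,1) = 16 − 9 = 7 completes the 16 down.
(2,2) = 6: the only remaining digit allowed by both the 15 across and the 21 down.
(2,3) = 15 − 13 = 2 completes the 15 across.
(1,2) = 21 − 14 = 7 completes the 21 down.
(1,3) = 11 − 7 = 4 completes the 11 across.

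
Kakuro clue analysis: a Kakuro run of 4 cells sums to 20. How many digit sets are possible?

4 distinct digits from 1–9 sum between 10 and 30.

12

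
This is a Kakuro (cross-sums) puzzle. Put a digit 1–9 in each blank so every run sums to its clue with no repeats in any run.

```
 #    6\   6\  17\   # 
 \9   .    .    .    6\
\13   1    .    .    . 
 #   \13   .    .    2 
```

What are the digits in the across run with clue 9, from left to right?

6 in 3 cells must be {1,2,3}.
R1C1 = 6 − 1 = 5 completes the 6 down.
R2C4 = 6 − 2 = 4 completes the 6 down.
Given what's placed, R3C2 must be 3 to fit the 13 across and 6 down.
R3C3 = 13 − 5 = 8 completes the 13 across.
Given what's placed, R1C2 must be 1 to fit the 9 across and 6 down.
R1C3 = 9 − 6 = 3 completes the 9 across.

5 1 3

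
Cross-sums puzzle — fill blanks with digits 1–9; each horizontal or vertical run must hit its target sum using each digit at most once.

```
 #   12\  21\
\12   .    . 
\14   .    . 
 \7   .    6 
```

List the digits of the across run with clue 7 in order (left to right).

1 6

Given what's placed, R2C2 must be 8 to fit the 14 across and 21 down.
R3C1 = 7 − 6 = 1 completes the 7 across.
R1C2 = 21 − 14 = 7 completes the 21 down.
R2C1 = 14 − 8 = 6 completes the 14 across.
R1C1 = 12 − 7 = 5 completes the 12 across.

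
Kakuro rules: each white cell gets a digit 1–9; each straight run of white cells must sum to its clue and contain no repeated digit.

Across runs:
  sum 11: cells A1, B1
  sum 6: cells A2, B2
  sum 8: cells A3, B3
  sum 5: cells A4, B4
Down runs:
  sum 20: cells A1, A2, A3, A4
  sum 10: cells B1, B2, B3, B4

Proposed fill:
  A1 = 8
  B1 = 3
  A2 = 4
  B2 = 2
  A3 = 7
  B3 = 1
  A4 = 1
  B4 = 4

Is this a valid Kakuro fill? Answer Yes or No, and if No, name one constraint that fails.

Across: 8+3=11; 4+2=6; 7+1=8; 1+4=5. Down: 8+4+7+1=20; 3+2+1+4=10. No digit repeats within any run.

Yes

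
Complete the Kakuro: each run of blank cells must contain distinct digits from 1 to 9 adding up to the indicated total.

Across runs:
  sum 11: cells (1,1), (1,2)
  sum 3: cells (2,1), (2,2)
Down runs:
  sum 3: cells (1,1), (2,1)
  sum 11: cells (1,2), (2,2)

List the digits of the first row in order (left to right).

2 9

3 in 2 cells must be {1,2}.
The 11 across and the 3 down share only 2, so (1,1) = 2.
(1,2) = 11 − 2 = 9 completes the 11 across.
(2,1) = 3 − 2 = 1 completes the 3 down.
(2,2) = 3 − 1 = 2 completes the 3 across.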